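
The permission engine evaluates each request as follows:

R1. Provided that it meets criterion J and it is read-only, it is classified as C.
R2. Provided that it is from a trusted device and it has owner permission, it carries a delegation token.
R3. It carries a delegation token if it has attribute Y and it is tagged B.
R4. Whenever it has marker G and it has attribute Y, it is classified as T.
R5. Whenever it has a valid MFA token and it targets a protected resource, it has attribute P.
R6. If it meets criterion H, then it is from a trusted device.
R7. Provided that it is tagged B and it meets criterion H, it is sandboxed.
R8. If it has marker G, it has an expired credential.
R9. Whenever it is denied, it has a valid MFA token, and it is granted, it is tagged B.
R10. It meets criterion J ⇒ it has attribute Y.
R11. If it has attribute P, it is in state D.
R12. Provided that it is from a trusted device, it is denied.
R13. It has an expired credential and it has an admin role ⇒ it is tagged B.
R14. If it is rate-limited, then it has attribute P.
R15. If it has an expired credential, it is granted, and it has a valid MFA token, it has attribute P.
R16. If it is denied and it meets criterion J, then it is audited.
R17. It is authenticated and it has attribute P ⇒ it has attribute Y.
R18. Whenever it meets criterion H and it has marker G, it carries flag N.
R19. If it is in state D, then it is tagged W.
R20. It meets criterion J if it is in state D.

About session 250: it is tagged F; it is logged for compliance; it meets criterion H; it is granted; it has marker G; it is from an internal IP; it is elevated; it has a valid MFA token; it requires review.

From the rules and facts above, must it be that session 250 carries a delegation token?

Yes

By R6 (it meets criterion H): it is from a trusted device.
By R8 (it has marker G): it has an expired credential.
By R12 (it is from a trusted device): it is denied.
By R15 (it has an expired credential, it is granted, it has a valid MFA token): it has attribute P.
By R9 (it is denied, it has a valid MFA token, it is granted): it is tagged B.
By R11 (it has attribute P): it is in state D.
By R20 (it is in state D): it meets criterion J.
By R10 (it meets criterion J): it has attribute Y.
By R3 (it has attribute Y, it is tagged B): it carries a delegation token.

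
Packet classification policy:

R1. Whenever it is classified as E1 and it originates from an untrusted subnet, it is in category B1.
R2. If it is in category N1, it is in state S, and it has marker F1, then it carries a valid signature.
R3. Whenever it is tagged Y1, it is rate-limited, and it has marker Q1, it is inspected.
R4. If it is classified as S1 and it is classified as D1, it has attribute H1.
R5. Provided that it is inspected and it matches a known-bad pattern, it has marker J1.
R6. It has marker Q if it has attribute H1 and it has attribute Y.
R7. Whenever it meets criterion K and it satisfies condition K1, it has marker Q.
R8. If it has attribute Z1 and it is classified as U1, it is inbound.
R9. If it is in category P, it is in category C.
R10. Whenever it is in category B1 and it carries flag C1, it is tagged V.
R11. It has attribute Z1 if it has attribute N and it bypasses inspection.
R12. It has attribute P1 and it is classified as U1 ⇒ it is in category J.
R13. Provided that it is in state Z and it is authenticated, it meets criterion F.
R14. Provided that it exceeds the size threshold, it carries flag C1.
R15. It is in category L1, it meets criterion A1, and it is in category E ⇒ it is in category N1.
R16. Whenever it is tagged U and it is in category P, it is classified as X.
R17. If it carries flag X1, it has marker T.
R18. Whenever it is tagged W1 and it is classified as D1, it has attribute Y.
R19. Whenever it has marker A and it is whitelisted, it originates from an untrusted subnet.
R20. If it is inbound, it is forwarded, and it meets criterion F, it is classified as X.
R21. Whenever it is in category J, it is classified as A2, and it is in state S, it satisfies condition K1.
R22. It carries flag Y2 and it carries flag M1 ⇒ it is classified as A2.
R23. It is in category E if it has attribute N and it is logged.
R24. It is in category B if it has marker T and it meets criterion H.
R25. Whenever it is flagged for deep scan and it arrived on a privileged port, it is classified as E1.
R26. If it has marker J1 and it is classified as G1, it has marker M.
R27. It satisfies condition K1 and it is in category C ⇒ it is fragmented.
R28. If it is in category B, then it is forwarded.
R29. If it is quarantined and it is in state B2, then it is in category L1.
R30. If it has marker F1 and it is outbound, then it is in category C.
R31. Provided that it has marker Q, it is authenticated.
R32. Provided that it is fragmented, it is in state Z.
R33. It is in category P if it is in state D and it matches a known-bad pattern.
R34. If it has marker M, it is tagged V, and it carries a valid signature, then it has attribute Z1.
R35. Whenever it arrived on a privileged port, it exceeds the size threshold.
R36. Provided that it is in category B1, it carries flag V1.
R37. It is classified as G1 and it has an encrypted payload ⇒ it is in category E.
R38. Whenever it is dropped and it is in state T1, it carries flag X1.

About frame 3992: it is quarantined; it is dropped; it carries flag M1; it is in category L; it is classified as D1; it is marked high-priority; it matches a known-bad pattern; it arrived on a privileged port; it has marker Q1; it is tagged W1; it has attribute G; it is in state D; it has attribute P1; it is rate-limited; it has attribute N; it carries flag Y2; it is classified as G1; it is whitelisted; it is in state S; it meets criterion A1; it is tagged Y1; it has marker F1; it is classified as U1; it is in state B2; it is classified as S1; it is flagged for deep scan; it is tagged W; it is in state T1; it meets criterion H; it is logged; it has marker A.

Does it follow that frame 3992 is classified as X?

By R3 (it is tagged Y1, it is rate-limited, it has marker Q1): it is inspected.
By R4 (it is classified as S1, it is classified as D1): it has attribute H1.
By R5 (it is inspected, it matches a known-bad pattern): it has marker J1.
By R12 (it has attribute P1, it is classified as U1): it is in category J.
By R18 (it is tagged W1, it is classified as D1): it has attribute Y.
By R19 (it has marker A, it is whitelisted): it originates from an untrusted subnet.
By R22 (it carries flag Y2, it carries flag M1): it is classified as A2.
By R23 (it has attribute N, it is logged): it is in category E.
By R25 (it is flagged for deep scan, it arrived on a privileged port): it is classified as E1.
By R26 (it has marker J1, it is classified as G1): it has marker M.
By R29 (it is quarantined, it is in state B2): it is in category L1.
By R33 (it is in state D, it matches a known-bad pattern): it is in category P.
By R35 (it arrived on a privileged port): it exceeds the size threshold.
By R38 (it is dropped, it is in state T1): it carries flag X1.
By R1 (it is classified as E1, it originates from an untrusted subnet): it is in category B1.
By R6 (it has attribute H1, it has attribute Y): it has marker Q.
By R9 (it is in category P): it is in category C.
By R14 (it exceeds the size threshold): it carries flag C1.
By R15 (it is in category L1, it meets criterion A1, it is in category E): it is in category N1.
By R17 (it carries flag X1): it has marker T.
By R21 (it is in category J, it is classified as A2, it is in state S): it satisfies condition K1.
By R24 (it has marker T, it meets criterion H): it is in category B.
By R27 (it satisfies condition K1, it is in category C): it is fragmented.
By R28 (it is in category B): it is forwarded.
By R31 (it has marker Q): it is authenticated.
By R32 (it is fragmented): it is in state Z.
By R2 (it is in category N1, it is in state S, it has marker F1): it carries a valid signature.
By R10 (it is in category B1, it carries flag C1): it is tagged V.
By R13 (it is in state Z, it is authenticated): it meets criterion F.
By R34 (it has marker M, it is tagged V, it carries a valid signature): it has attribute Z1.
By R8 (it has attribute Z1, it is classified as U1): it is inbound.
By R20 (it is inbound, it is forwarded, it meets criterion F): it is classified as X.

Yes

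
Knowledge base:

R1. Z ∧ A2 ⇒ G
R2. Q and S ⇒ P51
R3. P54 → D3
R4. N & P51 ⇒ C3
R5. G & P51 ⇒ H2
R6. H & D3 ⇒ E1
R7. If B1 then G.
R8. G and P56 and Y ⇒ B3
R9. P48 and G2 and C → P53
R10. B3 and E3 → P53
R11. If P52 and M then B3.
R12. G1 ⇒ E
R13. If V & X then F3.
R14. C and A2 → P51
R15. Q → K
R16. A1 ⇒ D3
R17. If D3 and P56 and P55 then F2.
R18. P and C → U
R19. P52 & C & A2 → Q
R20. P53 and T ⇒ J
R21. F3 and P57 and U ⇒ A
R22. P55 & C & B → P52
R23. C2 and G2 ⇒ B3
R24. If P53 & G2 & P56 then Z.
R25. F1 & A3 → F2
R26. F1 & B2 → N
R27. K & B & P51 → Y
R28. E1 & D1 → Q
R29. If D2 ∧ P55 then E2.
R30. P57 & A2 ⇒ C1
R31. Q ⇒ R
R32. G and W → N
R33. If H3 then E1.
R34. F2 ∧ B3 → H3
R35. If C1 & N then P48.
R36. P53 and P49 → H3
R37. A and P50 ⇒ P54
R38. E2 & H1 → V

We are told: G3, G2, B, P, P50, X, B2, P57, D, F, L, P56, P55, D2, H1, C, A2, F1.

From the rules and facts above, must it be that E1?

Yes

P51  (by R14: C, A2)
U  (by R18: P, C)
P52  (by R22: P55, C, B)
N  (by R26: F1, B2)
E2  (by R29: D2, P55)
C1  (by R30: P57, A2)
P48  (by R35: C1, N)
V  (by R38: E2, H1)
P53  (by R9: P48, G2, C)
F3  (by R13: V, X)
Q  (by R19: P52, C, A2)
A  (by R21: F3, P57, U)
Z  (by R24: P53, G2, P56)
P54  (by R37: A, P50)
G  (by R1: Z, A2)
D3  (by R3: P54)
K  (by R15: Q)
F2  (by R17: D3, P56, P55)
Y  (by R27: K, B, P51)
B3  (by R8: G, P56, Y)
H3  (by R34: F2, B3)
E1  (by R33: H3)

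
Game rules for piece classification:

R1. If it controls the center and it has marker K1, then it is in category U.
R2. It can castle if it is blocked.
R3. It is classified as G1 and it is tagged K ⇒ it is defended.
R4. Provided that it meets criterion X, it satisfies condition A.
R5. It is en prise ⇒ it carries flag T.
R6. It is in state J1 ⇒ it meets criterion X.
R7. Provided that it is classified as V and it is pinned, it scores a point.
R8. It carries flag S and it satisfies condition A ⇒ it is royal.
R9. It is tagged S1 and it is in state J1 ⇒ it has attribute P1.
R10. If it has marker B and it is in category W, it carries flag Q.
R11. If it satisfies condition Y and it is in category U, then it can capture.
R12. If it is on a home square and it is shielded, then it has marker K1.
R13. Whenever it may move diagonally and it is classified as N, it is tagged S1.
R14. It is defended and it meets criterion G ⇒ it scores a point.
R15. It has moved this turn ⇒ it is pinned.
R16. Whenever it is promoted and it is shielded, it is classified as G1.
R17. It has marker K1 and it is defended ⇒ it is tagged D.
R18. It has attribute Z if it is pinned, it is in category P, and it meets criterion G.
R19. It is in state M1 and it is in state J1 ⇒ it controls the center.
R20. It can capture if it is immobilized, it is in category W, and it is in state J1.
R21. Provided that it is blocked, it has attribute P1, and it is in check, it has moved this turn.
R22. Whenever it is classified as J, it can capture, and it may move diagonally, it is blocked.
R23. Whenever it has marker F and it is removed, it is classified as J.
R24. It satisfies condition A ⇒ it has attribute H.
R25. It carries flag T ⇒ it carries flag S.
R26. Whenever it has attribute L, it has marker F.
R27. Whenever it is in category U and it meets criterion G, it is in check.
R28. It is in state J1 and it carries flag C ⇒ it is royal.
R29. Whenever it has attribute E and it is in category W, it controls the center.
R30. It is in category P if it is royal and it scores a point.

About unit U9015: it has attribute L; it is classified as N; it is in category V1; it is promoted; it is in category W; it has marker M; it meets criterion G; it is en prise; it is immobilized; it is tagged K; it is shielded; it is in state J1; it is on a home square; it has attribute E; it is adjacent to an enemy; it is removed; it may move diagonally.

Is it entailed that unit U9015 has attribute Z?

Yes

By R5 (it is en prise): it carries flag T.
By R6 (it is in state J1): it meets criterion X.
By R12 (it is on a home square, it is shielded): it has marker K1.
By R13 (it may move diagonally, it is classified as N): it is tagged S1.
By R16 (it is promoted, it is shielded): it is classified as G1.
By R20 (it is immobilized, it is in category W, it is in state J1): it can capture.
By R25 (it carries flag T): it carries flag S.
By R26 (it has attribute L): it has marker F.
By R29 (it has attribute E, it is in category W): it controls the center.
By R1 (it controls the center, it has marker K1): it is in category U.
By R3 (it is classified as G1, it is tagged K): it is defended.
By R4 (it meets criterion X): it satisfies condition A.
By R8 (it carries flag S, it satisfies condition A): it is royal.
By R9 (it is tagged S1, it is in state J1): it has attribute P1.
By R14 (it is defended, it meets criterion G): it scores a point.
By R23 (it has marker F, it is removed): it is classified as J.
By R27 (it is in category U, it meets criterion G): it is in check.
By R30 (it is royal, it scores a point): it is in category P.
By R22 (it is classified as J, it can capture, it may move diagonally): it is blocked.
By R21 (it is blocked, it has attribute P1, it is in check): it has moved this turn.
By R15 (it has moved this turn): it is pinned.
By R18 (it is pinned, it is in category P, it meets criterion G): it has attribute Z.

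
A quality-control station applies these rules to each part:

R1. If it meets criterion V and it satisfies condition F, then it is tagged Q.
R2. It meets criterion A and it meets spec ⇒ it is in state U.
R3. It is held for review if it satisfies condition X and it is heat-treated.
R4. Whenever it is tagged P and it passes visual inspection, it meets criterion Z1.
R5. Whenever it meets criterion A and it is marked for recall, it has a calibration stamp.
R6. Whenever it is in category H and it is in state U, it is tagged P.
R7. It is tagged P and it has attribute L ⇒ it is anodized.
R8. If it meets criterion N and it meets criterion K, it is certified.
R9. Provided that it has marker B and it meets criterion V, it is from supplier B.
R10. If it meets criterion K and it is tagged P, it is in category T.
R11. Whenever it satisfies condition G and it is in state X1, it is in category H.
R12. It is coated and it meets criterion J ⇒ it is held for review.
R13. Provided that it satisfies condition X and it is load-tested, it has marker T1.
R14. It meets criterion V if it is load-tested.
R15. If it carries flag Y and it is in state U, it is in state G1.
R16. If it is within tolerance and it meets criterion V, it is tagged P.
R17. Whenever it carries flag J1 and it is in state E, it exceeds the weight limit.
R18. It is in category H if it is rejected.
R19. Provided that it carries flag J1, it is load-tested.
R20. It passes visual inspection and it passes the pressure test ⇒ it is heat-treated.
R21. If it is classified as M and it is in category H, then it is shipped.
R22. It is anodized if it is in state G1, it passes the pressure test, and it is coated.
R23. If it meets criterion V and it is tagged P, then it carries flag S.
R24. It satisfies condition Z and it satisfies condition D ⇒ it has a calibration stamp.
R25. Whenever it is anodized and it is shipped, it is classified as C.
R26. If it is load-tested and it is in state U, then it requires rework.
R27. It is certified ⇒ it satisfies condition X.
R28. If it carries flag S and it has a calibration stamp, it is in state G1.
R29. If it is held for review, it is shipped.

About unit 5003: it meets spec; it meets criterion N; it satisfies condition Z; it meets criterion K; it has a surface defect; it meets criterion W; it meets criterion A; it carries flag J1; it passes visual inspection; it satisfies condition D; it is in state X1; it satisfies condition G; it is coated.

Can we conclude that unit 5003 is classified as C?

No

Forward chaining from the given facts derives: is in state U, is certified, is in category H, is load-tested, has a calibration stamp, requires rework, satisfies condition X, is tagged P, is in category T, has marker T1, meets criterion V, carries flag S, is in state G1, meets criterion Z1.
The only rule concluding "it is classified as C" is R25, which needs "it is anodized"; that is never established.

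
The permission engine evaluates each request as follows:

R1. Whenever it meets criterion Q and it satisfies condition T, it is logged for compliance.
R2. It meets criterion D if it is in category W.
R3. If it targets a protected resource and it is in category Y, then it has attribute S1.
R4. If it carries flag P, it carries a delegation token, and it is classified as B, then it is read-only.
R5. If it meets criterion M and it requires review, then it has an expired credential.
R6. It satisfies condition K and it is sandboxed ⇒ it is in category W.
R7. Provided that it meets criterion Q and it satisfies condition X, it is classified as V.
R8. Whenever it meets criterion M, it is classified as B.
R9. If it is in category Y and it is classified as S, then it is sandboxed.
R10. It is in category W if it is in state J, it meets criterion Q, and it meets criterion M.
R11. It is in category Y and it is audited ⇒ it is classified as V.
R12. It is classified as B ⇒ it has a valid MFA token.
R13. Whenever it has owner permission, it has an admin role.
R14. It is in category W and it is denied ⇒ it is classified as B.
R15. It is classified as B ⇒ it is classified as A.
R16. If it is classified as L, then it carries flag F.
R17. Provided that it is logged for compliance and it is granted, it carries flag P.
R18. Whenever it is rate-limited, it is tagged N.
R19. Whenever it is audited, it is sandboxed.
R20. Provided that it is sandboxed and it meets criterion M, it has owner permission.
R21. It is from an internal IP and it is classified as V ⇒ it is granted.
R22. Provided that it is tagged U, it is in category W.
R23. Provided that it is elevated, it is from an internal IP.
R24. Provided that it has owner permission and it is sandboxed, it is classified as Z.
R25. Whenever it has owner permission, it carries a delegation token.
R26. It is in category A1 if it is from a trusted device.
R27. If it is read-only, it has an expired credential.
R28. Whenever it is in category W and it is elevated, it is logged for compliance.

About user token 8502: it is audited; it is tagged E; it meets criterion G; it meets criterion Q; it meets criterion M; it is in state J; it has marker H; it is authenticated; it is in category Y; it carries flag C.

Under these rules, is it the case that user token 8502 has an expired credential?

Forward chaining from the given facts derives: is classified as B, is in category W, is classified as V, has a valid MFA token, is classified as A, is sandboxed, has owner permission, is classified as Z, carries a delegation token, meets criterion D, has an admin role.
Rules concluding "it has an expired credential": R5 needs "it requires review"; R27 needs "it is read-only" — none of these are established.

No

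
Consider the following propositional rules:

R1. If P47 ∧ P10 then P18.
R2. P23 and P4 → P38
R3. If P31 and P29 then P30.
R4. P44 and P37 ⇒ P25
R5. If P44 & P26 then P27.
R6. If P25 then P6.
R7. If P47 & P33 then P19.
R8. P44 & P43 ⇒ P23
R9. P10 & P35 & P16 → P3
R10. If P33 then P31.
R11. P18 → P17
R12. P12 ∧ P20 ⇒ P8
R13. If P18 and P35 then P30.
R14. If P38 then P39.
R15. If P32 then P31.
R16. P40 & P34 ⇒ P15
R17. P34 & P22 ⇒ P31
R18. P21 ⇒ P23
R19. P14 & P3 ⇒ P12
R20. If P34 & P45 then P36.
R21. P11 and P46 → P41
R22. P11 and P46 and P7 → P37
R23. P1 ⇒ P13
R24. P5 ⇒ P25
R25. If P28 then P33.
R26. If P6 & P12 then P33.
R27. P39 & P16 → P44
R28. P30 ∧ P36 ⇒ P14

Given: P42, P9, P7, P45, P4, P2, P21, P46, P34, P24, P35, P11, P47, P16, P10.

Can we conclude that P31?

Yes

P18  (by R1: P47, P10)
P3  (by R9: P10, P35, P16)
P30  (by R13: P18, P35)
P23  (by R18: P21)
P36  (by R20: P34, P45)
P37  (by R22: P11, P46, P7)
P14  (by R28: P30, P36)
P38  (by R2: P23, P4)
P39  (by R14: P38)
P12  (by R19: P14, P3)
P44  (by R27: P39, P16)
P25  (by R4: P44, P37)
P6  (by R6: P25)
P33  (by R26: P6, P12)
P31  (by R10: P33)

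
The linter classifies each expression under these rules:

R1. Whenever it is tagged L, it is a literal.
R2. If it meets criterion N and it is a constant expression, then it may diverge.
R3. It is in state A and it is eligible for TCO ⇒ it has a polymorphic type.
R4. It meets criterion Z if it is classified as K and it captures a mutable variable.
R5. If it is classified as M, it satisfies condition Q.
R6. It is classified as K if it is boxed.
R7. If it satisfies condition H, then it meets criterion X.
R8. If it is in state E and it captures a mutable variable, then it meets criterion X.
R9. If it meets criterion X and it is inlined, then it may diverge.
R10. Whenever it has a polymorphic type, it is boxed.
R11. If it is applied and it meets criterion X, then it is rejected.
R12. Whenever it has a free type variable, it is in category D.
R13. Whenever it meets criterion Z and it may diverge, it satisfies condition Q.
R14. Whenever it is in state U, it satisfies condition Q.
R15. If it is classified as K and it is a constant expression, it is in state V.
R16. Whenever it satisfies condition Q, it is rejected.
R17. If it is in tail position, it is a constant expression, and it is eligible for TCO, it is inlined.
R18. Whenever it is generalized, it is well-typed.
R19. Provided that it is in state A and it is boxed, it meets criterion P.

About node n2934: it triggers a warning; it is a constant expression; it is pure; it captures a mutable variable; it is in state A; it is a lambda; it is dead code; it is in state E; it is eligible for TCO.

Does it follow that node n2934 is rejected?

No

Forward chaining from the given facts derives: has a polymorphic type, meets criterion X, is boxed, meets criterion P, is classified as K, is in state V, meets criterion Z.
Rules concluding "it is rejected": R11 needs "it is applied"; R16 needs "it satisfies condition Q" — none of these are established.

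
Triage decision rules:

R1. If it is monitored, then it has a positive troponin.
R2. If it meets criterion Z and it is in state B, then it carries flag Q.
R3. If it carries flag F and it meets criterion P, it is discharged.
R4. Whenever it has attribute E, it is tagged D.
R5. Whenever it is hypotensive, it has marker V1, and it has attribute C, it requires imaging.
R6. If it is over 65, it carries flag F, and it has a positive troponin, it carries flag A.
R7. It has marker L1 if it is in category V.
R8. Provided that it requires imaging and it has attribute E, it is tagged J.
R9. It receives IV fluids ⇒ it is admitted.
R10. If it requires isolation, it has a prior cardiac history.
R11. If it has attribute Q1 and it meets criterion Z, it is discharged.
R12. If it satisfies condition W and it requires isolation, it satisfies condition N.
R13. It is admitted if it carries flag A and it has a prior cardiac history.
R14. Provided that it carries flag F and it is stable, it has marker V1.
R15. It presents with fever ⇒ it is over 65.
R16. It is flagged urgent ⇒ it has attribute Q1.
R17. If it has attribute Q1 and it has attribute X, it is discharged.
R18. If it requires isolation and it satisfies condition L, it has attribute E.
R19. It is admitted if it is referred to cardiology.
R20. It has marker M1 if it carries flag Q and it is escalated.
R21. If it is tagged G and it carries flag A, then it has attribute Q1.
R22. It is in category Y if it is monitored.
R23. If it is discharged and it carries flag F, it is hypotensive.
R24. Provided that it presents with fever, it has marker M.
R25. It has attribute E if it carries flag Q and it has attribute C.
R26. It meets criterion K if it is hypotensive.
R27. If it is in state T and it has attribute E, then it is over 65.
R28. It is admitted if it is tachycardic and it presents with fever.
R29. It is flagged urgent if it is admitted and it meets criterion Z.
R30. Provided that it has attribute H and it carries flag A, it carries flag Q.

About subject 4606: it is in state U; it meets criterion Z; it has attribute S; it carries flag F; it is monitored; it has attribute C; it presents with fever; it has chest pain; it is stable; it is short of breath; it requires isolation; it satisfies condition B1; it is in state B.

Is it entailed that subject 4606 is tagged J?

Yes

By R1 (it is monitored): it has a positive troponin.
By R2 (it meets criterion Z, it is in state B): it carries flag Q.
By R10 (it requires isolation): it has a prior cardiac history.
By R14 (it carries flag F, it is stable): it has marker V1.
By R15 (it presents with fever): it is over 65.
By R25 (it carries flag Q, it has attribute C): it has attribute E.
By R6 (it is over 65, it carries flag F, it has a positive troponin): it carries flag A.
By R13 (it carries flag A, it has a prior cardiac history): it is admitted.
By R29 (it is admitted, it meets criterion Z): it is flagged urgent.
By R16 (it is flagged urgent): it has attribute Q1.
By R11 (it has attribute Q1, it meets criterion Z): it is discharged.
By R23 (it is discharged, it carries flag F): it is hypotensive.
By R5 (it is hypotensive, it has marker V1, it has attribute C): it requires imaging.
By R8 (it requires imaging, it has attribute E): it is tagged J.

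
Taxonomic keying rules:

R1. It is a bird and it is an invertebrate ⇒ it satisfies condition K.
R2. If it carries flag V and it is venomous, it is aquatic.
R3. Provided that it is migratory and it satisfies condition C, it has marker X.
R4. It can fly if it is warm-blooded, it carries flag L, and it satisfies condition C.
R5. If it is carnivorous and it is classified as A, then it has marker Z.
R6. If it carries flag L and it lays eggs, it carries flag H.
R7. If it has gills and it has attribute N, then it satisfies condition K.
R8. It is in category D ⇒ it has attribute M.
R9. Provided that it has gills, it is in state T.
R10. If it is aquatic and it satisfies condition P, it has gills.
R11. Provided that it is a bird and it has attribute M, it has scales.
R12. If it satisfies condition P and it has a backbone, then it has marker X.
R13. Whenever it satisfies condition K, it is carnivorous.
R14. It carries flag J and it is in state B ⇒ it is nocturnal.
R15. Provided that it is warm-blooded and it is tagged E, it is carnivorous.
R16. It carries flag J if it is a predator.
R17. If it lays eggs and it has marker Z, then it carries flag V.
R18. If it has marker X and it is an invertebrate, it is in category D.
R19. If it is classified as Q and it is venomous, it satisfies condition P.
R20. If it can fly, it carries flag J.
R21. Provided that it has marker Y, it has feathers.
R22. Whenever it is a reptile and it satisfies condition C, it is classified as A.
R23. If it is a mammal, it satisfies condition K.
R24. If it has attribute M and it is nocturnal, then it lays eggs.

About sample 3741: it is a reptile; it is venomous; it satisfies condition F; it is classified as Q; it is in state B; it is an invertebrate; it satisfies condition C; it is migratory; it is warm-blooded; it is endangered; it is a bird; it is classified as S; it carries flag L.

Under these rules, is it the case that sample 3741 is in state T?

Yes

By R1 (it is a bird, it is an invertebrate): it satisfies condition K.
By R3 (it is migratory, it satisfies condition C): it has marker X.
By R4 (it is warm-blooded, it carries flag L, it satisfies condition C): it can fly.
By R13 (it satisfies condition K): it is carnivorous.
By R18 (it has marker X, it is an invertebrate): it is in category D.
By R19 (it is classified as Q, it is venomous): it satisfies condition P.
By R20 (it can fly): it carries flag J.
By R22 (it is a reptile, it satisfies condition C): it is classified as A.
By R5 (it is carnivorous, it is classified as A): it has marker Z.
By R8 (it is in category D): it has attribute M.
By R14 (it carries flag J, it is in state B): it is nocturnal.
By R24 (it has attribute M, it is nocturnal): it lays eggs.
By R17 (it lays eggs, it has marker Z): it carries flag V.
By R2 (it carries flag V, it is venomous): it is aquatic.
By R10 (it is aquatic, it satisfies condition P): it has gills.
By R9 (it has gills): it is in state T.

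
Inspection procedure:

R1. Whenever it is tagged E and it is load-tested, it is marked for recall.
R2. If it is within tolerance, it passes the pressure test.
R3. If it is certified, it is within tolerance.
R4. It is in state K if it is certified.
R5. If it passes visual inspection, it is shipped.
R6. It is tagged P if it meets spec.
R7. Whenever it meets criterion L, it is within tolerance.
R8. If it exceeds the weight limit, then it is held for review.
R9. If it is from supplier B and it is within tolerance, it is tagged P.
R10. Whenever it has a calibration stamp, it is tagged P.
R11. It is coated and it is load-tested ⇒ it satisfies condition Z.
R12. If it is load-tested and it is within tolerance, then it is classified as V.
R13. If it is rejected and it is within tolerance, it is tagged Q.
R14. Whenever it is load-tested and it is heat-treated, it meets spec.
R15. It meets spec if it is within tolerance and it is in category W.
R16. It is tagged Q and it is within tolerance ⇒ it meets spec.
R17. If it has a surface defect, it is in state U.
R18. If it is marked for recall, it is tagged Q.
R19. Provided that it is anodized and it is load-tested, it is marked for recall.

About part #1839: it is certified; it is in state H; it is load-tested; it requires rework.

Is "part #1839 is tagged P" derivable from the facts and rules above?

Forward chaining from the given facts derives: is within tolerance, is in state K, is classified as V, passes the pressure test.
Rules concluding "it is tagged P": R6 needs "it meets spec"; R9 needs "it is from supplier B"; R10 needs "it has a calibration stamp" — none of these are established.

No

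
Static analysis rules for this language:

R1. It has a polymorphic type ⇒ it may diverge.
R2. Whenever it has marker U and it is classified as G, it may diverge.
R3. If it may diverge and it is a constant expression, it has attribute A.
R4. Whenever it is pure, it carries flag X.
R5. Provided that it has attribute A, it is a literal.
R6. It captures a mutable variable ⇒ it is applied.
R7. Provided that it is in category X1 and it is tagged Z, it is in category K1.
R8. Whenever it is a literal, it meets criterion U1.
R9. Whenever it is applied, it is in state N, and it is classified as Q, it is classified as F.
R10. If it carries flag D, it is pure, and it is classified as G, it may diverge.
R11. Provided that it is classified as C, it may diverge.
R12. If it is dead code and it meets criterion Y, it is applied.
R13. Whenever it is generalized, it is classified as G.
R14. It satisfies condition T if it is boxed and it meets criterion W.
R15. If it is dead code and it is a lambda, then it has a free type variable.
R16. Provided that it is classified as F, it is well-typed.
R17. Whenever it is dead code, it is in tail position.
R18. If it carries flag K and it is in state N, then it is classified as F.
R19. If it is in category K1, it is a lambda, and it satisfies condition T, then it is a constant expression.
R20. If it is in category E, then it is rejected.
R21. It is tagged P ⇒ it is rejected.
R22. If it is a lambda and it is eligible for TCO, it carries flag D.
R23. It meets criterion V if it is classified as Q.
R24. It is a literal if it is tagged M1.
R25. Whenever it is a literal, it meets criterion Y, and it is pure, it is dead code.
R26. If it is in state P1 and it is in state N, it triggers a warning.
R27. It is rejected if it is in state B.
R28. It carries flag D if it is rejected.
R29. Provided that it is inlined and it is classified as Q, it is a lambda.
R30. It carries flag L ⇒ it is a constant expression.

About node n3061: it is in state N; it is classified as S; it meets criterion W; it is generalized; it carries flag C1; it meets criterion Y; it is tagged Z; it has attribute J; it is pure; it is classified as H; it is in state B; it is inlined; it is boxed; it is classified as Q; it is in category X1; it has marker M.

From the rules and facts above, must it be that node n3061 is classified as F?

Yes

By R7 (it is in category X1, it is tagged Z): it is in category K1.
By R13 (it is generalized): it is classified as G.
By R14 (it is boxed, it meets criterion W): it satisfies condition T.
By R27 (it is in state B): it is rejected.
By R28 (it is rejected): it carries flag D.
By R29 (it is inlined, it is classified as Q): it is a lambda.
By R10 (it carries flag D, it is pure, it is classified as G): it may diverge.
By R19 (it is in category K1, it is a lambda, it satisfies condition T): it is a constant expression.
By R3 (it may diverge, it is a constant expression): it has attribute A.
By R5 (it has attribute A): it is a literal.
By R25 (it is a literal, it meets criterion Y, it is pure): it is dead code.
By R12 (it is dead code, it meets criterion Y): it is applied.
By R9 (it is applied, it is in state N, it is classified as Q): it is classified as F.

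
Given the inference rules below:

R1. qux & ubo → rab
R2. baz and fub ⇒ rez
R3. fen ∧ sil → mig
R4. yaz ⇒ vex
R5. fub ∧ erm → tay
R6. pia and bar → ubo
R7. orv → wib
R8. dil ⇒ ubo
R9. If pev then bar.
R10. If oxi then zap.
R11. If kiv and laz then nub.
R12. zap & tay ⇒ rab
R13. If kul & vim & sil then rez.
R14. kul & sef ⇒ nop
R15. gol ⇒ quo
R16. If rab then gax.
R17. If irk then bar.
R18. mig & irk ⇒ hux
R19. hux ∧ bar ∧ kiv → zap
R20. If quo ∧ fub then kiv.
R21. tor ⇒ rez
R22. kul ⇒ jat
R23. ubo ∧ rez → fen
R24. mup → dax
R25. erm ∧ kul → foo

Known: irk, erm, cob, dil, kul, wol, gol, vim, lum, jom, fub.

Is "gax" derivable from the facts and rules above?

Forward chaining from the given facts derives: tay, ubo, quo, bar, kiv, jat, foo.
The only rule concluding gax is R16, which needs rab; that is never established.

No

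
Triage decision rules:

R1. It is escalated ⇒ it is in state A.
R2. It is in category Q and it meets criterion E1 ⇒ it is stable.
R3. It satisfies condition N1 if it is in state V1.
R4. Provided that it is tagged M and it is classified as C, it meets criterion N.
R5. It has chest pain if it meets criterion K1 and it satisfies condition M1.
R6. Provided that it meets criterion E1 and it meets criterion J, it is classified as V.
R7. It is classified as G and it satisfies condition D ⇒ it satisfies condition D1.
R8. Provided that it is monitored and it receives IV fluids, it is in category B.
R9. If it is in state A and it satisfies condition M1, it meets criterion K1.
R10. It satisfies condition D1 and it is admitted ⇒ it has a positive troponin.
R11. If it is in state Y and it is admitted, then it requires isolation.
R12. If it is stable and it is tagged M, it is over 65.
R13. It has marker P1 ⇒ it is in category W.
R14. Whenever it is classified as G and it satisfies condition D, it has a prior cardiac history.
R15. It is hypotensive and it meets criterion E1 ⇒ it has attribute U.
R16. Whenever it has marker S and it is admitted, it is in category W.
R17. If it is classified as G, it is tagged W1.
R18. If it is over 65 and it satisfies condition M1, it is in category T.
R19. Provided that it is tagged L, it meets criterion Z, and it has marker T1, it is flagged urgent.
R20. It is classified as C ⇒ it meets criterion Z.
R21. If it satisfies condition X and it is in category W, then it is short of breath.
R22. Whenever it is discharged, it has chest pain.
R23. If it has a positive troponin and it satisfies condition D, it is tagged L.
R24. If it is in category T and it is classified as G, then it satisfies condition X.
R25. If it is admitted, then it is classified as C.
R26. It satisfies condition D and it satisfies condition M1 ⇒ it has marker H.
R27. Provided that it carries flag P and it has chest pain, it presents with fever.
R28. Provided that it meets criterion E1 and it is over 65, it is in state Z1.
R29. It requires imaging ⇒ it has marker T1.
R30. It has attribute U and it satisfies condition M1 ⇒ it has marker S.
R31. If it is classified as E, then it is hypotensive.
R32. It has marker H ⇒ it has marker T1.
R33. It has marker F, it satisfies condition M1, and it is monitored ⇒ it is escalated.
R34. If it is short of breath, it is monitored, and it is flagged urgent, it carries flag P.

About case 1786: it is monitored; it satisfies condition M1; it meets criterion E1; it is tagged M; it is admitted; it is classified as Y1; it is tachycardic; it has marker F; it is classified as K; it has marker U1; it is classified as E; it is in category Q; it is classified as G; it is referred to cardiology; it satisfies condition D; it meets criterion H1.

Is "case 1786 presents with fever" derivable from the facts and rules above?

Yes

By R2 (it is in category Q, it meets criterion E1): it is stable.
By R7 (it is classified as G, it satisfies condition D): it satisfies condition D1.
By R10 (it satisfies condition D1, it is admitted): it has a positive troponin.
By R12 (it is stable, it is tagged M): it is over 65.
By R18 (it is over 65, it satisfies condition M1): it is in category T.
By R23 (it has a positive troponin, it satisfies condition D): it is tagged L.
By R24 (it is in category T, it is classified as G): it satisfies condition X.
By R25 (it is admitted): it is classified as C.
By R26 (it satisfies condition D, it satisfies condition M1): it has marker H.
By R31 (it is classified as E): it is hypotensive.
By R32 (it has marker H): it has marker T1.
By R33 (it has marker F, it satisfies condition M1, it is monitored): it is escalated.
By R1 (it is escalated): it is in state A.
By R9 (it is in state A, it satisfies condition M1): it meets criterion K1.
By R15 (it is hypotensive, it meets criterion E1): it has attribute U.
By R20 (it is classified as C): it meets criterion Z.
By R30 (it has attribute U, it satisfies condition M1): it has marker S.
By R5 (it meets criterion K1, it satisfies condition M1): it has chest pain.
By R16 (it has marker S, it is admitted): it is in category W.
By R19 (it is tagged L, it meets criterion Z, it has marker T1): it is flagged urgent.
By R21 (it satisfies condition X, it is in category W): it is short of breath.
By R34 (it is short of breath, it is monitored, it is flagged urgent): it carries flag P.
By R27 (it carries flag P, it has chest pain): it presents with fever.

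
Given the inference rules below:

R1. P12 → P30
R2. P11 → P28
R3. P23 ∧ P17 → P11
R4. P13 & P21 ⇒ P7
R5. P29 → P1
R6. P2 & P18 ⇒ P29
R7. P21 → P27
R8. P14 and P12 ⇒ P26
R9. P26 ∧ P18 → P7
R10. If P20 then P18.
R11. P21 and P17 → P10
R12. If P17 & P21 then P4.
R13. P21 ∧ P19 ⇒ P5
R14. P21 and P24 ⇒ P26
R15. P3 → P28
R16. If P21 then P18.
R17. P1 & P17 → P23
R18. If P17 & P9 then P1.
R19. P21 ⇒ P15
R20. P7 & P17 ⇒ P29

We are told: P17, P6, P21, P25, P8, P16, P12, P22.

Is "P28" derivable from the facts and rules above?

Forward chaining from the given facts derives: P30, P27, P10, P4, P18, P15.
Rules concluding P28: R2 needs P11; R15 needs P3 — none of these are established.

No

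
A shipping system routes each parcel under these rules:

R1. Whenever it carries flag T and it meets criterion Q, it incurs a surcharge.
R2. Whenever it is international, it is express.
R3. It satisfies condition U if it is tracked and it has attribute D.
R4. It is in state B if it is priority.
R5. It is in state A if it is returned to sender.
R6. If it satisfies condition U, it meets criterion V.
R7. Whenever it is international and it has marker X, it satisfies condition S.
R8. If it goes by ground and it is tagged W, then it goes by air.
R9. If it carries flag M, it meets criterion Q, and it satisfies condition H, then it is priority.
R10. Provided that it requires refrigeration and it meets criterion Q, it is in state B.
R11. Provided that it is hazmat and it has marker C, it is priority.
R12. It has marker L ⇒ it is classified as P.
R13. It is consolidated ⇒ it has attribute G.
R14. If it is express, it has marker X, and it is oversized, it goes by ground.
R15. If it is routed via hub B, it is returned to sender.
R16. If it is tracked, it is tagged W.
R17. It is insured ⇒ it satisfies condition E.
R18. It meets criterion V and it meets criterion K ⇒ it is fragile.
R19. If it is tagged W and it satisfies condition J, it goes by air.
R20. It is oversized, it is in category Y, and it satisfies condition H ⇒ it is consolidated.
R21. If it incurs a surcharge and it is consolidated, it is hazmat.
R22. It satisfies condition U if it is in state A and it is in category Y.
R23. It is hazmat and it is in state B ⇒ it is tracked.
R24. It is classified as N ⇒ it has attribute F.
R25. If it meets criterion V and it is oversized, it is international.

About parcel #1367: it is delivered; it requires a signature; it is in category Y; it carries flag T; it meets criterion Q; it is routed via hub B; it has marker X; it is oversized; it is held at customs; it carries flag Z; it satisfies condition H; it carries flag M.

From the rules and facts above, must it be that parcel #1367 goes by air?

Yes

By R1 (it carries flag T, it meets criterion Q): it incurs a surcharge.
By R9 (it carries flag M, it meets criterion Q, it satisfies condition H): it is priority.
By R15 (it is routed via hub B): it is returned to sender.
By R20 (it is oversized, it is in category Y, it satisfies condition H): it is consolidated.
By R21 (it incurs a surcharge, it is consolidated): it is hazmat.
By R4 (it is priority): it is in state B.
By R5 (it is returned to sender): it is in state A.
By R22 (it is in state A, it is in category Y): it satisfies condition U.
By R23 (it is hazmat, it is in state B): it is tracked.
By R6 (it satisfies condition U): it meets criterion V.
By R16 (it is tracked): it is tagged W.
By R25 (it meets criterion V, it is oversized): it is international.
By R2 (it is international): it is express.
By R14 (it is express, it has marker X, it is oversized): it goes by ground.
By R8 (it goes by ground, it is tagged W): it goes by air.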